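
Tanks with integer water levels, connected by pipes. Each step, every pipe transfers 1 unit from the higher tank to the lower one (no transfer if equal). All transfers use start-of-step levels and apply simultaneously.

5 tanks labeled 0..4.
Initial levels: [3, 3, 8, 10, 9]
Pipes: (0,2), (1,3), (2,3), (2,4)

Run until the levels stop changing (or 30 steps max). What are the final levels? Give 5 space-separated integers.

Answer: 7 6 6 7 7

Derivation:
Step 1: flows [2->0,3->1,3->2,4->2] -> levels [4 4 9 8 8]
Step 2: flows [2->0,3->1,2->3,2->4] -> levels [5 5 6 8 9]
Step 3: flows [2->0,3->1,3->2,4->2] -> levels [6 6 7 6 8]
Step 4: flows [2->0,1=3,2->3,4->2] -> levels [7 6 6 7 7]
Step 5: flows [0->2,3->1,3->2,4->2] -> levels [6 7 9 5 6]
Step 6: flows [2->0,1->3,2->3,2->4] -> levels [7 6 6 7 7]
  -> period-2 cycle: step 6 state = step 4 state; never stabilizes
  -> state at step 30: (30-4) mod 2 = 0, same as step 4 -> [7 6 6 7 7]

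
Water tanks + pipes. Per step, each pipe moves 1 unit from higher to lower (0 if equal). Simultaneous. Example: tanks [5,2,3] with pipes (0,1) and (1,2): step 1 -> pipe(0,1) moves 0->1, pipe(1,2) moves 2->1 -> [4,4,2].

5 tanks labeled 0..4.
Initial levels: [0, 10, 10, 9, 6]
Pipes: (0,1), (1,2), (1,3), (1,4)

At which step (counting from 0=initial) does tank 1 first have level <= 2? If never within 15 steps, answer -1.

Answer: -1

Derivation:
Step 1: flows [1->0,1=2,1->3,1->4] -> levels [1 7 10 10 7]
Step 2: flows [1->0,2->1,3->1,1=4] -> levels [2 8 9 9 7]
Step 3: flows [1->0,2->1,3->1,1->4] -> levels [3 8 8 8 8]
Step 4: flows [1->0,1=2,1=3,1=4] -> levels [4 7 8 8 8]
Step 5: flows [1->0,2->1,3->1,4->1] -> levels [5 9 7 7 7]
Step 6: flows [1->0,1->2,1->3,1->4] -> levels [6 5 8 8 8]
Step 7: flows [0->1,2->1,3->1,4->1] -> levels [5 9 7 7 7]
  -> period-2 cycle (repeats step 5); tank 1 never drops to <=2
Tank 1 never reaches <=2 within 15 steps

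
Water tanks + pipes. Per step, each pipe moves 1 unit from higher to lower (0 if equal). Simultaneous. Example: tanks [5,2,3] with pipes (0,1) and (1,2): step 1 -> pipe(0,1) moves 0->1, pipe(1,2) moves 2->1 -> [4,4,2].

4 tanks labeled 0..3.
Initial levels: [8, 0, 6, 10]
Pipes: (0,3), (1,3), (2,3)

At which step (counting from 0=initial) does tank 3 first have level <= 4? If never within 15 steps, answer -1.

Answer: 6

Derivation:
Step 1: flows [3->0,3->1,3->2] -> levels [9 1 7 7]
Step 2: flows [0->3,3->1,2=3] -> levels [8 2 7 7]
Step 3: flows [0->3,3->1,2=3] -> levels [7 3 7 7]
Step 4: flows [0=3,3->1,2=3] -> levels [7 4 7 6]
Step 5: flows [0->3,3->1,2->3] -> levels [6 5 6 7]
Step 6: flows [3->0,3->1,3->2] -> levels [7 6 7 4]
Tank 3 first reaches <=4 at step 6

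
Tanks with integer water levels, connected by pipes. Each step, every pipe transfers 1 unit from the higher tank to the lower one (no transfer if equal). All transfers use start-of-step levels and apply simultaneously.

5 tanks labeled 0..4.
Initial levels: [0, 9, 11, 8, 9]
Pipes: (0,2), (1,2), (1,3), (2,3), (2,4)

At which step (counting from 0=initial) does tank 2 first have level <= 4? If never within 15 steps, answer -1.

Answer: -1

Derivation:
Step 1: flows [2->0,2->1,1->3,2->3,2->4] -> levels [1 9 7 10 10]
Step 2: flows [2->0,1->2,3->1,3->2,4->2] -> levels [2 9 9 8 9]
Step 3: flows [2->0,1=2,1->3,2->3,2=4] -> levels [3 8 7 10 9]
Step 4: flows [2->0,1->2,3->1,3->2,4->2] -> levels [4 8 9 8 8]
Step 5: flows [2->0,2->1,1=3,2->3,2->4] -> levels [5 9 5 9 9]
Step 6: flows [0=2,1->2,1=3,3->2,4->2] -> levels [5 8 8 8 8]
Step 7: flows [2->0,1=2,1=3,2=3,2=4] -> levels [6 8 7 8 8]
Step 8: flows [2->0,1->2,1=3,3->2,4->2] -> levels [7 7 9 7 7]
Step 9: flows [2->0,2->1,1=3,2->3,2->4] -> levels [8 8 5 8 8]
Step 10: flows [0->2,1->2,1=3,3->2,4->2] -> levels [7 7 9 7 7]
  -> period-2 cycle (repeats step 8); tank 2 never drops to <=4
Tank 2 never reaches <=4 within 15 steps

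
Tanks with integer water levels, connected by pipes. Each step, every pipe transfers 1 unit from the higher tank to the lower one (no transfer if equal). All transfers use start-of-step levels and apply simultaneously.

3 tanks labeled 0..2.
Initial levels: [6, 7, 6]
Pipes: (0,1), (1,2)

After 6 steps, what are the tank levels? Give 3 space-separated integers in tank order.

Step 1: flows [1->0,1->2] -> levels [7 5 7]
Step 2: flows [0->1,2->1] -> levels [6 7 6]
  -> period-2 cycle: step 2 state = step 0 state
  -> state at step 6: (6-0) mod 2 = 0, same as step 0 -> [6 7 6]

Answer: 6 7 6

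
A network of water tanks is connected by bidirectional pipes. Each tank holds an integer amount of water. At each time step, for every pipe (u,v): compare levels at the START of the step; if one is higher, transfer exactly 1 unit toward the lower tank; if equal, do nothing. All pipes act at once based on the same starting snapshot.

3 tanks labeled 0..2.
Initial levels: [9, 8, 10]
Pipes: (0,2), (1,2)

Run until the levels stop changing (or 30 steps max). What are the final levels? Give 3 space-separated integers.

Step 1: flows [2->0,2->1] -> levels [10 9 8]
Step 2: flows [0->2,1->2] -> levels [9 8 10]
  -> period-2 cycle: step 2 state = step 0 state; never stabilizes
  -> state at step 30: (30-0) mod 2 = 0, same as step 0 -> [9 8 10]

Answer: 9 8 10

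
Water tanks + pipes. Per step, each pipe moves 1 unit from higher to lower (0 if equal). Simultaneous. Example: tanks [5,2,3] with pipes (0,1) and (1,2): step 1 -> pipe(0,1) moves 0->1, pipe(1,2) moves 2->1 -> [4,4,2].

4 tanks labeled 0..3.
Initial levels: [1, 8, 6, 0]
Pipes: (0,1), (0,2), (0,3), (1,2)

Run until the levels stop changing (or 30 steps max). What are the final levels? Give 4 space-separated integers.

Answer: 3 4 4 4

Derivation:
Step 1: flows [1->0,2->0,0->3,1->2] -> levels [2 6 6 1]
Step 2: flows [1->0,2->0,0->3,1=2] -> levels [3 5 5 2]
Step 3: flows [1->0,2->0,0->3,1=2] -> levels [4 4 4 3]
Step 4: flows [0=1,0=2,0->3,1=2] -> levels [3 4 4 4]
Step 5: flows [1->0,2->0,3->0,1=2] -> levels [6 3 3 3]
Step 6: flows [0->1,0->2,0->3,1=2] -> levels [3 4 4 4]
  -> period-2 cycle: step 6 state = step 4 state; never stabilizes
  -> state at step 30: (30-4) mod 2 = 0, same as step 4 -> [3 4 4 4]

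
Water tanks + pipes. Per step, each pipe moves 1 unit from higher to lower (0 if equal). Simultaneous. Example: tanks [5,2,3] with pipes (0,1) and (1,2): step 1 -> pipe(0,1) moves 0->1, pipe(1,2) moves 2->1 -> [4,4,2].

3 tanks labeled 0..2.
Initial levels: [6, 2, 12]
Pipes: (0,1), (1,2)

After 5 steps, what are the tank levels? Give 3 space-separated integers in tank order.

Step 1: flows [0->1,2->1] -> levels [5 4 11]
Step 2: flows [0->1,2->1] -> levels [4 6 10]
Step 3: flows [1->0,2->1] -> levels [5 6 9]
Step 4: flows [1->0,2->1] -> levels [6 6 8]
Step 5: flows [0=1,2->1] -> levels [6 7 7]

Answer: 6 7 7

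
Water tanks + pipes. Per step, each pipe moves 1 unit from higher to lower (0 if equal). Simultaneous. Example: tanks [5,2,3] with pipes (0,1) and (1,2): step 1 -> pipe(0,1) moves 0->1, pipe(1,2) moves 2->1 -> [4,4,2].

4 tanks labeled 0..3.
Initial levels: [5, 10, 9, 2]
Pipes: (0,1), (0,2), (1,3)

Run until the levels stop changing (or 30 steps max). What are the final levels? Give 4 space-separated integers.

Answer: 8 5 6 7

Derivation:
Step 1: flows [1->0,2->0,1->3] -> levels [7 8 8 3]
Step 2: flows [1->0,2->0,1->3] -> levels [9 6 7 4]
Step 3: flows [0->1,0->2,1->3] -> levels [7 6 8 5]
Step 4: flows [0->1,2->0,1->3] -> levels [7 6 7 6]
Step 5: flows [0->1,0=2,1=3] -> levels [6 7 7 6]
Step 6: flows [1->0,2->0,1->3] -> levels [8 5 6 7]
Step 7: flows [0->1,0->2,3->1] -> levels [6 7 7 6]
  -> period-2 cycle: step 7 state = step 5 state; never stabilizes
  -> state at step 30: (30-5) mod 2 = 1, same as step 6 -> [8 5 6 7]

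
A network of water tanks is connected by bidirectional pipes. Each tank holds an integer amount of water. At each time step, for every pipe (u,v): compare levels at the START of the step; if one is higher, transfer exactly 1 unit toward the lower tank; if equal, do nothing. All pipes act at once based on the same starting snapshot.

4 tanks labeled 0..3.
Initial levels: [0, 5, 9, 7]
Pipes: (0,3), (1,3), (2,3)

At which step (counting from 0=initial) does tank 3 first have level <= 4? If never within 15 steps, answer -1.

Answer: 6

Derivation:
Step 1: flows [3->0,3->1,2->3] -> levels [1 6 8 6]
Step 2: flows [3->0,1=3,2->3] -> levels [2 6 7 6]
Step 3: flows [3->0,1=3,2->3] -> levels [3 6 6 6]
Step 4: flows [3->0,1=3,2=3] -> levels [4 6 6 5]
Step 5: flows [3->0,1->3,2->3] -> levels [5 5 5 6]
Step 6: flows [3->0,3->1,3->2] -> levels [6 6 6 3]
Tank 3 first reaches <=4 at step 6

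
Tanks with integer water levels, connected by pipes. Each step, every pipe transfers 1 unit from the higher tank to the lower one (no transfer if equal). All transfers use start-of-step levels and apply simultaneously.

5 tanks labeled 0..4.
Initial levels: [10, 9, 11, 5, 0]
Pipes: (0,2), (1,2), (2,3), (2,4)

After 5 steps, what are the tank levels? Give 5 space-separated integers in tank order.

Answer: 7 7 9 7 5

Derivation:
Step 1: flows [2->0,2->1,2->3,2->4] -> levels [11 10 7 6 1]
Step 2: flows [0->2,1->2,2->3,2->4] -> levels [10 9 7 7 2]
Step 3: flows [0->2,1->2,2=3,2->4] -> levels [9 8 8 7 3]
Step 4: flows [0->2,1=2,2->3,2->4] -> levels [8 8 7 8 4]
Step 5: flows [0->2,1->2,3->2,2->4] -> levels [7 7 9 7 5]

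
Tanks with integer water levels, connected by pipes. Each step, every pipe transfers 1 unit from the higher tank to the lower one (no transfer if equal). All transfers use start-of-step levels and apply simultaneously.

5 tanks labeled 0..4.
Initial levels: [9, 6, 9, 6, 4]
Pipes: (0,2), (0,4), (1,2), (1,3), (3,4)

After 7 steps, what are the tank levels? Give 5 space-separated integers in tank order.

Step 1: flows [0=2,0->4,2->1,1=3,3->4] -> levels [8 7 8 5 6]
Step 2: flows [0=2,0->4,2->1,1->3,4->3] -> levels [7 7 7 7 6]
Step 3: flows [0=2,0->4,1=2,1=3,3->4] -> levels [6 7 7 6 8]
Step 4: flows [2->0,4->0,1=2,1->3,4->3] -> levels [8 6 6 8 6]
Step 5: flows [0->2,0->4,1=2,3->1,3->4] -> levels [6 7 7 6 8]
  -> period-2 cycle: step 5 state = step 3 state
  -> state at step 7: (7-3) mod 2 = 0, same as step 3 -> [6 7 7 6 8]

Answer: 6 7 7 6 8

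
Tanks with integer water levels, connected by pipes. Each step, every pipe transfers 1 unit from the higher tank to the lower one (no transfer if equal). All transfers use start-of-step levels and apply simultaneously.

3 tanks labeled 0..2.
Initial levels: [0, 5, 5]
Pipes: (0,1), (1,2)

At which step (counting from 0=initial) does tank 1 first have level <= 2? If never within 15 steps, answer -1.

Answer: 5

Derivation:
Step 1: flows [1->0,1=2] -> levels [1 4 5]
Step 2: flows [1->0,2->1] -> levels [2 4 4]
Step 3: flows [1->0,1=2] -> levels [3 3 4]
Step 4: flows [0=1,2->1] -> levels [3 4 3]
Step 5: flows [1->0,1->2] -> levels [4 2 4]
Tank 1 first reaches <=2 at step 5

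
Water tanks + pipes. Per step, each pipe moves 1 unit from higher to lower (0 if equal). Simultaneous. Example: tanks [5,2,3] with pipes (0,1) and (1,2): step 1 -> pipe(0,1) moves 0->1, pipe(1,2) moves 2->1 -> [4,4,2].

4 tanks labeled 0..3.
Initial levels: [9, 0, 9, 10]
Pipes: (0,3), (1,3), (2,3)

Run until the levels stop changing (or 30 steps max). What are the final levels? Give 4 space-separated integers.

Answer: 7 6 7 8

Derivation:
Step 1: flows [3->0,3->1,3->2] -> levels [10 1 10 7]
Step 2: flows [0->3,3->1,2->3] -> levels [9 2 9 8]
Step 3: flows [0->3,3->1,2->3] -> levels [8 3 8 9]
Step 4: flows [3->0,3->1,3->2] -> levels [9 4 9 6]
Step 5: flows [0->3,3->1,2->3] -> levels [8 5 8 7]
Step 6: flows [0->3,3->1,2->3] -> levels [7 6 7 8]
Step 7: flows [3->0,3->1,3->2] -> levels [8 7 8 5]
Step 8: flows [0->3,1->3,2->3] -> levels [7 6 7 8]
  -> period-2 cycle: step 8 state = step 6 state; never stabilizes
  -> state at step 30: (30-6) mod 2 = 0, same as step 6 -> [7 6 7 8]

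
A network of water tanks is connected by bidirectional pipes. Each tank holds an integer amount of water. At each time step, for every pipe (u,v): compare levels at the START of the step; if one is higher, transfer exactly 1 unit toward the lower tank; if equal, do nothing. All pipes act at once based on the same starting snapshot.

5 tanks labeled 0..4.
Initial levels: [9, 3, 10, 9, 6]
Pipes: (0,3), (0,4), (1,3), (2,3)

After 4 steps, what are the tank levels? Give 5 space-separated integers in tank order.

Answer: 9 7 8 6 7

Derivation:
Step 1: flows [0=3,0->4,3->1,2->3] -> levels [8 4 9 9 7]
Step 2: flows [3->0,0->4,3->1,2=3] -> levels [8 5 9 7 8]
Step 3: flows [0->3,0=4,3->1,2->3] -> levels [7 6 8 8 8]
Step 4: flows [3->0,4->0,3->1,2=3] -> levels [9 7 8 6 7]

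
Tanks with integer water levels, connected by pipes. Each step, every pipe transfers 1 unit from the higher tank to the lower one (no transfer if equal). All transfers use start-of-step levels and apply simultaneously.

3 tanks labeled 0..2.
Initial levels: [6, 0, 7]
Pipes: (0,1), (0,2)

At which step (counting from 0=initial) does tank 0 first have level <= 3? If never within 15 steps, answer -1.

Answer: 6

Derivation:
Step 1: flows [0->1,2->0] -> levels [6 1 6]
Step 2: flows [0->1,0=2] -> levels [5 2 6]
Step 3: flows [0->1,2->0] -> levels [5 3 5]
Step 4: flows [0->1,0=2] -> levels [4 4 5]
Step 5: flows [0=1,2->0] -> levels [5 4 4]
Step 6: flows [0->1,0->2] -> levels [3 5 5]
Tank 0 first reaches <=3 at step 6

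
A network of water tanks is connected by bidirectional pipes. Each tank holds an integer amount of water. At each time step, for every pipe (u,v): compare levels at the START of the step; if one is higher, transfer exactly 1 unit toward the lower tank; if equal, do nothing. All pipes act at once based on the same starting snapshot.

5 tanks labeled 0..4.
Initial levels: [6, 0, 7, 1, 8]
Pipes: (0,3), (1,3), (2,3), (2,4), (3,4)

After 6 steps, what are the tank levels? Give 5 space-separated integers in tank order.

Answer: 4 4 4 6 4

Derivation:
Step 1: flows [0->3,3->1,2->3,4->2,4->3] -> levels [5 1 7 3 6]
Step 2: flows [0->3,3->1,2->3,2->4,4->3] -> levels [4 2 5 5 6]
Step 3: flows [3->0,3->1,2=3,4->2,4->3] -> levels [5 3 6 4 4]
Step 4: flows [0->3,3->1,2->3,2->4,3=4] -> levels [4 4 4 5 5]
Step 5: flows [3->0,3->1,3->2,4->2,3=4] -> levels [5 5 6 2 4]
Step 6: flows [0->3,1->3,2->3,2->4,4->3] -> levels [4 4 4 6 4]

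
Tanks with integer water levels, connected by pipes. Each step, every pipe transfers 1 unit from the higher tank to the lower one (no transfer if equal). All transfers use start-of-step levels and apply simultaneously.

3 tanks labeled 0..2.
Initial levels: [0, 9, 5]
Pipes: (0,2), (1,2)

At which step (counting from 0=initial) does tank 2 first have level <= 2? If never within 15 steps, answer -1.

Answer: -1

Derivation:
Step 1: flows [2->0,1->2] -> levels [1 8 5]
Step 2: flows [2->0,1->2] -> levels [2 7 5]
Step 3: flows [2->0,1->2] -> levels [3 6 5]
Step 4: flows [2->0,1->2] -> levels [4 5 5]
Step 5: flows [2->0,1=2] -> levels [5 5 4]
Step 6: flows [0->2,1->2] -> levels [4 4 6]
Step 7: flows [2->0,2->1] -> levels [5 5 4]
  -> period-2 cycle (repeats step 5); tank 2 never drops to <=2
Tank 2 never reaches <=2 within 15 steps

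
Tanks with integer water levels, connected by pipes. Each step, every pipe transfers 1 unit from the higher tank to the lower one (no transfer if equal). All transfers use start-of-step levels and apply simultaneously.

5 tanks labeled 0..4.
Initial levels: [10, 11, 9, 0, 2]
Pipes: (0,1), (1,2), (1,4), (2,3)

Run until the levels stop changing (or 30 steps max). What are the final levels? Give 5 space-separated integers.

Answer: 7 5 7 6 7

Derivation:
Step 1: flows [1->0,1->2,1->4,2->3] -> levels [11 8 9 1 3]
Step 2: flows [0->1,2->1,1->4,2->3] -> levels [10 9 7 2 4]
Step 3: flows [0->1,1->2,1->4,2->3] -> levels [9 8 7 3 5]
Step 4: flows [0->1,1->2,1->4,2->3] -> levels [8 7 7 4 6]
Step 5: flows [0->1,1=2,1->4,2->3] -> levels [7 7 6 5 7]
Step 6: flows [0=1,1->2,1=4,2->3] -> levels [7 6 6 6 7]
Step 7: flows [0->1,1=2,4->1,2=3] -> levels [6 8 6 6 6]
Step 8: flows [1->0,1->2,1->4,2=3] -> levels [7 5 7 6 7]
Step 9: flows [0->1,2->1,4->1,2->3] -> levels [6 8 5 7 6]
Step 10: flows [1->0,1->2,1->4,3->2] -> levels [7 5 7 6 7]
  -> period-2 cycle: step 10 state = step 8 state; never stabilizes
  -> state at step 30: (30-8) mod 2 = 0, same as step 8 -> [7 5 7 6 7]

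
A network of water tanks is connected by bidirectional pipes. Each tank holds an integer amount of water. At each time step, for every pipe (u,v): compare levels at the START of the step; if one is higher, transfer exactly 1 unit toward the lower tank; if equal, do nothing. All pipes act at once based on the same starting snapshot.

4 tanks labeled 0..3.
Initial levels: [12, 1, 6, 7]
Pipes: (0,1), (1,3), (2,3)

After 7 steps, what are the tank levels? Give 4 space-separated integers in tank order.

Step 1: flows [0->1,3->1,3->2] -> levels [11 3 7 5]
Step 2: flows [0->1,3->1,2->3] -> levels [10 5 6 5]
Step 3: flows [0->1,1=3,2->3] -> levels [9 6 5 6]
Step 4: flows [0->1,1=3,3->2] -> levels [8 7 6 5]
Step 5: flows [0->1,1->3,2->3] -> levels [7 7 5 7]
Step 6: flows [0=1,1=3,3->2] -> levels [7 7 6 6]
Step 7: flows [0=1,1->3,2=3] -> levels [7 6 6 7]

Answer: 7 6 6 7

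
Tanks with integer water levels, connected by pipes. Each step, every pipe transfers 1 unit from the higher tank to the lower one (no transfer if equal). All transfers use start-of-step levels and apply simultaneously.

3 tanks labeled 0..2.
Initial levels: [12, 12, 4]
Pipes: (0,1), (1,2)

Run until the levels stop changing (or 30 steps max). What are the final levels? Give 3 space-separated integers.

Answer: 9 10 9

Derivation:
Step 1: flows [0=1,1->2] -> levels [12 11 5]
Step 2: flows [0->1,1->2] -> levels [11 11 6]
Step 3: flows [0=1,1->2] -> levels [11 10 7]
Step 4: flows [0->1,1->2] -> levels [10 10 8]
Step 5: flows [0=1,1->2] -> levels [10 9 9]
Step 6: flows [0->1,1=2] -> levels [9 10 9]
Step 7: flows [1->0,1->2] -> levels [10 8 10]
Step 8: flows [0->1,2->1] -> levels [9 10 9]
  -> period-2 cycle: step 8 state = step 6 state; never stabilizes
  -> state at step 30: (30-6) mod 2 = 0, same as step 6 -> [9 10 9]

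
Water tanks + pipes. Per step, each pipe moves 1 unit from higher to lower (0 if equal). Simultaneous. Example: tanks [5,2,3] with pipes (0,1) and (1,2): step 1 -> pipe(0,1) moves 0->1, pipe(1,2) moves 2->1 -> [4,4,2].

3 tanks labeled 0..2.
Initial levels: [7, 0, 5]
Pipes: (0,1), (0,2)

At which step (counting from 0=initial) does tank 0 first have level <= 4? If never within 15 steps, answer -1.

Answer: 3

Derivation:
Step 1: flows [0->1,0->2] -> levels [5 1 6]
Step 2: flows [0->1,2->0] -> levels [5 2 5]
Step 3: flows [0->1,0=2] -> levels [4 3 5]
Tank 0 first reaches <=4 at step 3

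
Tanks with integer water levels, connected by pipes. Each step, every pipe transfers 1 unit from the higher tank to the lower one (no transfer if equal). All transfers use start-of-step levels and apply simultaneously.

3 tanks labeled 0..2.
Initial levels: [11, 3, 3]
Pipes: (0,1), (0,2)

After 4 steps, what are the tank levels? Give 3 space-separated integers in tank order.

Answer: 7 5 5

Derivation:
Step 1: flows [0->1,0->2] -> levels [9 4 4]
Step 2: flows [0->1,0->2] -> levels [7 5 5]
Step 3: flows [0->1,0->2] -> levels [5 6 6]
Step 4: flows [1->0,2->0] -> levels [7 5 5]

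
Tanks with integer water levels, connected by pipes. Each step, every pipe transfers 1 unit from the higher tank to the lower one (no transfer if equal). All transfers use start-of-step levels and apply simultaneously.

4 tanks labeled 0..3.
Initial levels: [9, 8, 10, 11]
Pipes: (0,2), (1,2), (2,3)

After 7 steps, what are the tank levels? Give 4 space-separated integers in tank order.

Step 1: flows [2->0,2->1,3->2] -> levels [10 9 9 10]
Step 2: flows [0->2,1=2,3->2] -> levels [9 9 11 9]
Step 3: flows [2->0,2->1,2->3] -> levels [10 10 8 10]
Step 4: flows [0->2,1->2,3->2] -> levels [9 9 11 9]
  -> period-2 cycle: step 4 state = step 2 state
  -> state at step 7: (7-2) mod 2 = 1, same as step 3 -> [10 10 8 10]

Answer: 10 10 8 10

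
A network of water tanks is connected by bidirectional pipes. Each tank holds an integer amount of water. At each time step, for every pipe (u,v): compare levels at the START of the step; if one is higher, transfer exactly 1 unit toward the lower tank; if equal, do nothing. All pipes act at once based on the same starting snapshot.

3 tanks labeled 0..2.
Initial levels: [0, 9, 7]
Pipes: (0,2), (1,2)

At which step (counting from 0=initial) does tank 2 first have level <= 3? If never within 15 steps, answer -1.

Answer: -1

Derivation:
Step 1: flows [2->0,1->2] -> levels [1 8 7]
Step 2: flows [2->0,1->2] -> levels [2 7 7]
Step 3: flows [2->0,1=2] -> levels [3 7 6]
Step 4: flows [2->0,1->2] -> levels [4 6 6]
Step 5: flows [2->0,1=2] -> levels [5 6 5]
Step 6: flows [0=2,1->2] -> levels [5 5 6]
Step 7: flows [2->0,2->1] -> levels [6 6 4]
Step 8: flows [0->2,1->2] -> levels [5 5 6]
  -> period-2 cycle (repeats step 6); tank 2 never drops to <=3
Tank 2 never reaches <=3 within 15 steps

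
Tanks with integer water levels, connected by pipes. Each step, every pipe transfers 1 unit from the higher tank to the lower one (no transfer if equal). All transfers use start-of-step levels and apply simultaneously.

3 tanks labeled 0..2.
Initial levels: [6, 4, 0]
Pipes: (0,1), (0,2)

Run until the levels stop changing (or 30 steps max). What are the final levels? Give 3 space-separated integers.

Answer: 4 3 3

Derivation:
Step 1: flows [0->1,0->2] -> levels [4 5 1]
Step 2: flows [1->0,0->2] -> levels [4 4 2]
Step 3: flows [0=1,0->2] -> levels [3 4 3]
Step 4: flows [1->0,0=2] -> levels [4 3 3]
Step 5: flows [0->1,0->2] -> levels [2 4 4]
Step 6: flows [1->0,2->0] -> levels [4 3 3]
  -> period-2 cycle: step 6 state = step 4 state; never stabilizes
  -> state at step 30: (30-4) mod 2 = 0, same as step 4 -> [4 3 3]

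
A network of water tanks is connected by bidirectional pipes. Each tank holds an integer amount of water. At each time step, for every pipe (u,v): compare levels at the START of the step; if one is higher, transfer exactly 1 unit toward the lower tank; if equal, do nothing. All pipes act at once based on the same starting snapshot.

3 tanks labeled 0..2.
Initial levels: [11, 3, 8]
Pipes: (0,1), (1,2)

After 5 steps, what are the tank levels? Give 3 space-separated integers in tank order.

Answer: 8 6 8

Derivation:
Step 1: flows [0->1,2->1] -> levels [10 5 7]
Step 2: flows [0->1,2->1] -> levels [9 7 6]
Step 3: flows [0->1,1->2] -> levels [8 7 7]
Step 4: flows [0->1,1=2] -> levels [7 8 7]
Step 5: flows [1->0,1->2] -> levels [8 6 8]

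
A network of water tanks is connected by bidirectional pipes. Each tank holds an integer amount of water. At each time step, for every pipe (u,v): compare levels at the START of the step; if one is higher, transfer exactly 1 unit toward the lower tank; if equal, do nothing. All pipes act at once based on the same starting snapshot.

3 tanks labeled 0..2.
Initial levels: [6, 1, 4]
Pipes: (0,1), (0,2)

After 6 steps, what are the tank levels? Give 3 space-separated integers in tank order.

Answer: 5 3 3

Derivation:
Step 1: flows [0->1,0->2] -> levels [4 2 5]
Step 2: flows [0->1,2->0] -> levels [4 3 4]
Step 3: flows [0->1,0=2] -> levels [3 4 4]
Step 4: flows [1->0,2->0] -> levels [5 3 3]
Step 5: flows [0->1,0->2] -> levels [3 4 4]
  -> period-2 cycle: step 5 state = step 3 state
  -> state at step 6: (6-3) mod 2 = 1, same as step 4 -> [5 3 3]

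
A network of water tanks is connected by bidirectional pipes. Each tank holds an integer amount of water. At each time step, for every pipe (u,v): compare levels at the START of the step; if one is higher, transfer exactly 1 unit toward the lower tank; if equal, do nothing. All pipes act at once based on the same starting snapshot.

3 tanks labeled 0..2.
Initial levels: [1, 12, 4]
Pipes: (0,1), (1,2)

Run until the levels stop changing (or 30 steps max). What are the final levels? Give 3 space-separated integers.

Answer: 5 7 5

Derivation:
Step 1: flows [1->0,1->2] -> levels [2 10 5]
Step 2: flows [1->0,1->2] -> levels [3 8 6]
Step 3: flows [1->0,1->2] -> levels [4 6 7]
Step 4: flows [1->0,2->1] -> levels [5 6 6]
Step 5: flows [1->0,1=2] -> levels [6 5 6]
Step 6: flows [0->1,2->1] -> levels [5 7 5]
Step 7: flows [1->0,1->2] -> levels [6 5 6]
  -> period-2 cycle: step 7 state = step 5 state; never stabilizes
  -> state at step 30: (30-5) mod 2 = 1, same as step 6 -> [5 7 5]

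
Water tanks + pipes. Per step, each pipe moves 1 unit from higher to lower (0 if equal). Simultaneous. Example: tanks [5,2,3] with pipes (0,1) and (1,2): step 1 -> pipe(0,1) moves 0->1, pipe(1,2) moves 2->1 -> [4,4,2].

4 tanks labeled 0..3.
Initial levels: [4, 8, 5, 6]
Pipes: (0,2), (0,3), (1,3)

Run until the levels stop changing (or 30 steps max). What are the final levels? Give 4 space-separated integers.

Step 1: flows [2->0,3->0,1->3] -> levels [6 7 4 6]
Step 2: flows [0->2,0=3,1->3] -> levels [5 6 5 7]
Step 3: flows [0=2,3->0,3->1] -> levels [6 7 5 5]
Step 4: flows [0->2,0->3,1->3] -> levels [4 6 6 7]
Step 5: flows [2->0,3->0,3->1] -> levels [6 7 5 5]
  -> period-2 cycle: step 5 state = step 3 state; never stabilizes
  -> state at step 30: (30-3) mod 2 = 1, same as step 4 -> [4 6 6 7]

Answer: 4 6 6 7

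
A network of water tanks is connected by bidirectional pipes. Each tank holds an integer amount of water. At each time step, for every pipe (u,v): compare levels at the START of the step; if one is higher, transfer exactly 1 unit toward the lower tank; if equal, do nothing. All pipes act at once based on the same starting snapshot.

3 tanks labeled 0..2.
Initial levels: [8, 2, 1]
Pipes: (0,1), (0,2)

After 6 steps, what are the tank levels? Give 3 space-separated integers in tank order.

Answer: 5 3 3

Derivation:
Step 1: flows [0->1,0->2] -> levels [6 3 2]
Step 2: flows [0->1,0->2] -> levels [4 4 3]
Step 3: flows [0=1,0->2] -> levels [3 4 4]
Step 4: flows [1->0,2->0] -> levels [5 3 3]
Step 5: flows [0->1,0->2] -> levels [3 4 4]
  -> period-2 cycle: step 5 state = step 3 state
  -> state at step 6: (6-3) mod 2 = 1, same as step 4 -> [5 3 3]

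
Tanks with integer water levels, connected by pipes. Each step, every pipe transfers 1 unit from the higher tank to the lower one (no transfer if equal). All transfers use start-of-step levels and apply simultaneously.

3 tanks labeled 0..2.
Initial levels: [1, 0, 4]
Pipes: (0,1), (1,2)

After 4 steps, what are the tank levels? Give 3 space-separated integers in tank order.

Step 1: flows [0->1,2->1] -> levels [0 2 3]
Step 2: flows [1->0,2->1] -> levels [1 2 2]
Step 3: flows [1->0,1=2] -> levels [2 1 2]
Step 4: flows [0->1,2->1] -> levels [1 3 1]

Answer: 1 3 1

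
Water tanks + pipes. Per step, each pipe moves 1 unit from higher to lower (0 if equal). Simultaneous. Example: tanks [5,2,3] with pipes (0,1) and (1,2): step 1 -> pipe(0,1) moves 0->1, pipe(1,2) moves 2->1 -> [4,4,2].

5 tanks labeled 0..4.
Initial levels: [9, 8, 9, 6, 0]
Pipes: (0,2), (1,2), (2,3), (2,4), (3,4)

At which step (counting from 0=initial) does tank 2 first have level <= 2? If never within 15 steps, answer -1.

Answer: -1

Derivation:
Step 1: flows [0=2,2->1,2->3,2->4,3->4] -> levels [9 9 6 6 2]
Step 2: flows [0->2,1->2,2=3,2->4,3->4] -> levels [8 8 7 5 4]
Step 3: flows [0->2,1->2,2->3,2->4,3->4] -> levels [7 7 7 5 6]
Step 4: flows [0=2,1=2,2->3,2->4,4->3] -> levels [7 7 5 7 6]
Step 5: flows [0->2,1->2,3->2,4->2,3->4] -> levels [6 6 9 5 6]
Step 6: flows [2->0,2->1,2->3,2->4,4->3] -> levels [7 7 5 7 6]
  -> period-2 cycle (repeats step 4); tank 2 never drops to <=2
Tank 2 never reaches <=2 within 15 steps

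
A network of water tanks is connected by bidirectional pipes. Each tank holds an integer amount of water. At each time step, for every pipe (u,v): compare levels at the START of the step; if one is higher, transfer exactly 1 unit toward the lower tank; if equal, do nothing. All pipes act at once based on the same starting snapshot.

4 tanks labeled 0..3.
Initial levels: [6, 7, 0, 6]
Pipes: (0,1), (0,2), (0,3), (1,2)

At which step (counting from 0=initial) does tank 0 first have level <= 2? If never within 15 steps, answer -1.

Answer: -1

Derivation:
Step 1: flows [1->0,0->2,0=3,1->2] -> levels [6 5 2 6]
Step 2: flows [0->1,0->2,0=3,1->2] -> levels [4 5 4 6]
Step 3: flows [1->0,0=2,3->0,1->2] -> levels [6 3 5 5]
Step 4: flows [0->1,0->2,0->3,2->1] -> levels [3 5 5 6]
Step 5: flows [1->0,2->0,3->0,1=2] -> levels [6 4 4 5]
Step 6: flows [0->1,0->2,0->3,1=2] -> levels [3 5 5 6]
  -> period-2 cycle (repeats step 4); tank 0 never drops to <=2
Tank 0 never reaches <=2 within 15 steps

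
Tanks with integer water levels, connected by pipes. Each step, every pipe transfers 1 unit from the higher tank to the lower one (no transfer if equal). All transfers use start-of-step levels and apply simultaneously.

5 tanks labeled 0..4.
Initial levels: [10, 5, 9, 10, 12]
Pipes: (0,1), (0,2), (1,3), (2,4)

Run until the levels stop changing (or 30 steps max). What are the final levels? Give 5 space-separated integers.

Answer: 8 10 11 8 9

Derivation:
Step 1: flows [0->1,0->2,3->1,4->2] -> levels [8 7 11 9 11]
Step 2: flows [0->1,2->0,3->1,2=4] -> levels [8 9 10 8 11]
Step 3: flows [1->0,2->0,1->3,4->2] -> levels [10 7 10 9 10]
Step 4: flows [0->1,0=2,3->1,2=4] -> levels [9 9 10 8 10]
Step 5: flows [0=1,2->0,1->3,2=4] -> levels [10 8 9 9 10]
Step 6: flows [0->1,0->2,3->1,4->2] -> levels [8 10 11 8 9]
Step 7: flows [1->0,2->0,1->3,2->4] -> levels [10 8 9 9 10]
  -> period-2 cycle: step 7 state = step 5 state; never stabilizes
  -> state at step 30: (30-5) mod 2 = 1, same as step 6 -> [8 10 11 8 9]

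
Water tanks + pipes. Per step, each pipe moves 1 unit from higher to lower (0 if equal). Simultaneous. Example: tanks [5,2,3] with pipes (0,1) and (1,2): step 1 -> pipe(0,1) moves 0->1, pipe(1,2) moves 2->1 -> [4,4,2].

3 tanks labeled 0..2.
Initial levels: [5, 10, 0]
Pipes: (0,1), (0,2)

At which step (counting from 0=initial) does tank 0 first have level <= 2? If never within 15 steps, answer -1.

Answer: -1

Derivation:
Step 1: flows [1->0,0->2] -> levels [5 9 1]
Step 2: flows [1->0,0->2] -> levels [5 8 2]
Step 3: flows [1->0,0->2] -> levels [5 7 3]
Step 4: flows [1->0,0->2] -> levels [5 6 4]
Step 5: flows [1->0,0->2] -> levels [5 5 5]
Step 6: flows [0=1,0=2] -> levels [5 5 5]
  -> stable; tank 0 stays at 5 > 2
Tank 0 never reaches <=2 within 15 steps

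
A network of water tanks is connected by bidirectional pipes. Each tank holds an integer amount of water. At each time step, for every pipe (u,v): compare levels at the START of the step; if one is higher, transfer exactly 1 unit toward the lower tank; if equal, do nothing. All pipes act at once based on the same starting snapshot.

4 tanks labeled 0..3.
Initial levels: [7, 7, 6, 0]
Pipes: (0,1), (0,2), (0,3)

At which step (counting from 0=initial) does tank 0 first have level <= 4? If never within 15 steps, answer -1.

Step 1: flows [0=1,0->2,0->3] -> levels [5 7 7 1]
Step 2: flows [1->0,2->0,0->3] -> levels [6 6 6 2]
Step 3: flows [0=1,0=2,0->3] -> levels [5 6 6 3]
Step 4: flows [1->0,2->0,0->3] -> levels [6 5 5 4]
Step 5: flows [0->1,0->2,0->3] -> levels [3 6 6 5]
Tank 0 first reaches <=4 at step 5

Answer: 5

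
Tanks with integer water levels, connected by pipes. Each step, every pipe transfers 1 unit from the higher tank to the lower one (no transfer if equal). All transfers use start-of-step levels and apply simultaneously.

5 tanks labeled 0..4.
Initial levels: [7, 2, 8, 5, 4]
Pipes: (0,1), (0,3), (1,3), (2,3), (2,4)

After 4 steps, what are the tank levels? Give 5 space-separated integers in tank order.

Step 1: flows [0->1,0->3,3->1,2->3,2->4] -> levels [5 4 6 6 5]
Step 2: flows [0->1,3->0,3->1,2=3,2->4] -> levels [5 6 5 4 6]
Step 3: flows [1->0,0->3,1->3,2->3,4->2] -> levels [5 4 5 7 5]
Step 4: flows [0->1,3->0,3->1,3->2,2=4] -> levels [5 6 6 4 5]

Answer: 5 6 6 4 5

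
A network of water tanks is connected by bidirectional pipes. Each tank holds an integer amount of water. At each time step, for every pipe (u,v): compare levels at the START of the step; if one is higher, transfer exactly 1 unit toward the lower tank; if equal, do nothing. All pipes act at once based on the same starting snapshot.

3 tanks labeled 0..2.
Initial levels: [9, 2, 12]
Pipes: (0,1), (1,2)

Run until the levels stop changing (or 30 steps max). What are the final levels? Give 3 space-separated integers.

Step 1: flows [0->1,2->1] -> levels [8 4 11]
Step 2: flows [0->1,2->1] -> levels [7 6 10]
Step 3: flows [0->1,2->1] -> levels [6 8 9]
Step 4: flows [1->0,2->1] -> levels [7 8 8]
Step 5: flows [1->0,1=2] -> levels [8 7 8]
Step 6: flows [0->1,2->1] -> levels [7 9 7]
Step 7: flows [1->0,1->2] -> levels [8 7 8]
  -> period-2 cycle: step 7 state = step 5 state; never stabilizes
  -> state at step 30: (30-5) mod 2 = 1, same as step 6 -> [7 9 7]

Answer: 7 9 7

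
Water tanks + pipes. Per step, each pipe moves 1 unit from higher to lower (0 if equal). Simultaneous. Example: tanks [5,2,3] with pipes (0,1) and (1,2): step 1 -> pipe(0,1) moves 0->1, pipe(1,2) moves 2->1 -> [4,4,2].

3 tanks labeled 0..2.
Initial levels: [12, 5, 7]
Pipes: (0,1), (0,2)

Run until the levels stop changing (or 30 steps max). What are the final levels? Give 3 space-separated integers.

Step 1: flows [0->1,0->2] -> levels [10 6 8]
Step 2: flows [0->1,0->2] -> levels [8 7 9]
Step 3: flows [0->1,2->0] -> levels [8 8 8]
Step 4: flows [0=1,0=2] -> levels [8 8 8]
  -> stable (no change)

Answer: 8 8 8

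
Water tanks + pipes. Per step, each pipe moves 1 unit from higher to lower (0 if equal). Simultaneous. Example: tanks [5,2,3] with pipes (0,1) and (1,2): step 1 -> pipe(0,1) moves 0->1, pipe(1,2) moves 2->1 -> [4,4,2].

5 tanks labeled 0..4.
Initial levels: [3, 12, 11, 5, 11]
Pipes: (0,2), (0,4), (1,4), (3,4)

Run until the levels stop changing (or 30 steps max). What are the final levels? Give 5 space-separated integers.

Answer: 7 8 9 8 10

Derivation:
Step 1: flows [2->0,4->0,1->4,4->3] -> levels [5 11 10 6 10]
Step 2: flows [2->0,4->0,1->4,4->3] -> levels [7 10 9 7 9]
Step 3: flows [2->0,4->0,1->4,4->3] -> levels [9 9 8 8 8]
Step 4: flows [0->2,0->4,1->4,3=4] -> levels [7 8 9 8 10]
Step 5: flows [2->0,4->0,4->1,4->3] -> levels [9 9 8 9 7]
Step 6: flows [0->2,0->4,1->4,3->4] -> levels [7 8 9 8 10]
  -> period-2 cycle: step 6 state = step 4 state; never stabilizes
  -> state at step 30: (30-4) mod 2 = 0, same as step 4 -> [7 8 9 8 10]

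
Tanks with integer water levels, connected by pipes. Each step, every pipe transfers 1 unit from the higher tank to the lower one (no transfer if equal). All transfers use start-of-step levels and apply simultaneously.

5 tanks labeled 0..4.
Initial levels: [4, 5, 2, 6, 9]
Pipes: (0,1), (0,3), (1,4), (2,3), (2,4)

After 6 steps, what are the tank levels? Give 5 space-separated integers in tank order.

Step 1: flows [1->0,3->0,4->1,3->2,4->2] -> levels [6 5 4 4 7]
Step 2: flows [0->1,0->3,4->1,2=3,4->2] -> levels [4 7 5 5 5]
Step 3: flows [1->0,3->0,1->4,2=3,2=4] -> levels [6 5 5 4 6]
Step 4: flows [0->1,0->3,4->1,2->3,4->2] -> levels [4 7 5 6 4]
Step 5: flows [1->0,3->0,1->4,3->2,2->4] -> levels [6 5 5 4 6]
  -> period-2 cycle: step 5 state = step 3 state
  -> state at step 6: (6-3) mod 2 = 1, same as step 4 -> [4 7 5 6 4]

Answer: 4 7 5 6 4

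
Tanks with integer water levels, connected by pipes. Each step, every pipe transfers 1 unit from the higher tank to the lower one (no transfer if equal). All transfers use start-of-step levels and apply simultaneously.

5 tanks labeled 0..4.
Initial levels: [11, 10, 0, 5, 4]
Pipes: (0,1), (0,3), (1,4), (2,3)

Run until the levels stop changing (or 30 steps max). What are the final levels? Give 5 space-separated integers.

Answer: 7 6 6 4 7

Derivation:
Step 1: flows [0->1,0->3,1->4,3->2] -> levels [9 10 1 5 5]
Step 2: flows [1->0,0->3,1->4,3->2] -> levels [9 8 2 5 6]
Step 3: flows [0->1,0->3,1->4,3->2] -> levels [7 8 3 5 7]
Step 4: flows [1->0,0->3,1->4,3->2] -> levels [7 6 4 5 8]
Step 5: flows [0->1,0->3,4->1,3->2] -> levels [5 8 5 5 7]
Step 6: flows [1->0,0=3,1->4,2=3] -> levels [6 6 5 5 8]
Step 7: flows [0=1,0->3,4->1,2=3] -> levels [5 7 5 6 7]
Step 8: flows [1->0,3->0,1=4,3->2] -> levels [7 6 6 4 7]
Step 9: flows [0->1,0->3,4->1,2->3] -> levels [5 8 5 6 6]
Step 10: flows [1->0,3->0,1->4,3->2] -> levels [7 6 6 4 7]
  -> period-2 cycle: step 10 state = step 8 state; never stabilizes
  -> state at step 30: (30-8) mod 2 = 0, same as step 8 -> [7 6 6 4 7]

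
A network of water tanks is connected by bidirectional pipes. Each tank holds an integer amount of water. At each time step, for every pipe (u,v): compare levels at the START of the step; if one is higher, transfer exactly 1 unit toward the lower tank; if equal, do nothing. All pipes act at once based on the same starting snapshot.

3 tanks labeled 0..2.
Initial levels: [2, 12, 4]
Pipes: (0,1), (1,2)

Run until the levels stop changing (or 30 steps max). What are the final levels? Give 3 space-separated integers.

Step 1: flows [1->0,1->2] -> levels [3 10 5]
Step 2: flows [1->0,1->2] -> levels [4 8 6]
Step 3: flows [1->0,1->2] -> levels [5 6 7]
Step 4: flows [1->0,2->1] -> levels [6 6 6]
Step 5: flows [0=1,1=2] -> levels [6 6 6]
  -> stable (no change)

Answer: 6 6 6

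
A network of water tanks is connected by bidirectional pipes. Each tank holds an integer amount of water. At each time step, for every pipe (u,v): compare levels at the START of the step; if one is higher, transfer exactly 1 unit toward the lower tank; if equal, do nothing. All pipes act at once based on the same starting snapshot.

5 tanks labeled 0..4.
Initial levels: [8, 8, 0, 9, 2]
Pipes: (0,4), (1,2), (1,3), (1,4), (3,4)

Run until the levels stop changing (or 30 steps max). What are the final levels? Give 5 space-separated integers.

Step 1: flows [0->4,1->2,3->1,1->4,3->4] -> levels [7 7 1 7 5]
Step 2: flows [0->4,1->2,1=3,1->4,3->4] -> levels [6 5 2 6 8]
Step 3: flows [4->0,1->2,3->1,4->1,4->3] -> levels [7 6 3 6 5]
Step 4: flows [0->4,1->2,1=3,1->4,3->4] -> levels [6 4 4 5 8]
Step 5: flows [4->0,1=2,3->1,4->1,4->3] -> levels [7 6 4 5 5]
Step 6: flows [0->4,1->2,1->3,1->4,3=4] -> levels [6 3 5 6 7]
Step 7: flows [4->0,2->1,3->1,4->1,4->3] -> levels [7 6 4 6 4]
Step 8: flows [0->4,1->2,1=3,1->4,3->4] -> levels [6 4 5 5 7]
Step 9: flows [4->0,2->1,3->1,4->1,4->3] -> levels [7 7 4 5 4]
Step 10: flows [0->4,1->2,1->3,1->4,3->4] -> levels [6 4 5 5 7]
  -> period-2 cycle: step 10 state = step 8 state; never stabilizes
  -> state at step 30: (30-8) mod 2 = 0, same as step 8 -> [6 4 5 5 7]

Answer: 6 4 5 5 7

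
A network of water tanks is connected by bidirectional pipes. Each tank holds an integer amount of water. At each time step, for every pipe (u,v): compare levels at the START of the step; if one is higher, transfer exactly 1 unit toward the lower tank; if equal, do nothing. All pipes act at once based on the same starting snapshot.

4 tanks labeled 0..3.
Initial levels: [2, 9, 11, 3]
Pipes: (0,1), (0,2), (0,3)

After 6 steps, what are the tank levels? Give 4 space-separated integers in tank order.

Answer: 4 7 7 7

Derivation:
Step 1: flows [1->0,2->0,3->0] -> levels [5 8 10 2]
Step 2: flows [1->0,2->0,0->3] -> levels [6 7 9 3]
Step 3: flows [1->0,2->0,0->3] -> levels [7 6 8 4]
Step 4: flows [0->1,2->0,0->3] -> levels [6 7 7 5]
Step 5: flows [1->0,2->0,0->3] -> levels [7 6 6 6]
Step 6: flows [0->1,0->2,0->3] -> levels [4 7 7 7]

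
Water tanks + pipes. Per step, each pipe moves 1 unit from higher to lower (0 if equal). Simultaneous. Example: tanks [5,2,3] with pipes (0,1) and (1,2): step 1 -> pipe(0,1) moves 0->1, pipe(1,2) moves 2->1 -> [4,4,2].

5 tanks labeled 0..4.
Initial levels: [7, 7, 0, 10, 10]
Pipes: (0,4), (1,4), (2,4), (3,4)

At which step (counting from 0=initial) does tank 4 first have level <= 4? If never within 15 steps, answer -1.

Step 1: flows [4->0,4->1,4->2,3=4] -> levels [8 8 1 10 7]
Step 2: flows [0->4,1->4,4->2,3->4] -> levels [7 7 2 9 9]
Step 3: flows [4->0,4->1,4->2,3=4] -> levels [8 8 3 9 6]
Step 4: flows [0->4,1->4,4->2,3->4] -> levels [7 7 4 8 8]
Step 5: flows [4->0,4->1,4->2,3=4] -> levels [8 8 5 8 5]
Step 6: flows [0->4,1->4,2=4,3->4] -> levels [7 7 5 7 8]
Step 7: flows [4->0,4->1,4->2,4->3] -> levels [8 8 6 8 4]
Tank 4 first reaches <=4 at step 7

Answer: 7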